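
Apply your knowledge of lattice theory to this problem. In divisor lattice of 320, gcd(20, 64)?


Meet=gcd.
gcd(20,64)=4


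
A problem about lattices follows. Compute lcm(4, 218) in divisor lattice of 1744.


In a divisor lattice, join = lcm (least common multiple).
gcd(4,218) = 2
lcm(4,218) = 4*218/gcd = 872/2 = 436


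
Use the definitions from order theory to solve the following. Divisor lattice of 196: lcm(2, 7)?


Join=lcm.
gcd(2,7)=1
lcm=14


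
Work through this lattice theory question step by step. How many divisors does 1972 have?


Divisors of 1972: [1, 2, 4, 17, 29, 34, 58, 68, 116, 493, 986, 1972]
Count: 12


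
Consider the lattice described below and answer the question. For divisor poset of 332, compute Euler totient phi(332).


phi(n) = n * prod_{p|n} (1 - 1/p).
Prime divisors of 332: [2, 83]
phi(332) = 332 * (1 - 1/2) * (1 - 1/83)
phi(332) = 164


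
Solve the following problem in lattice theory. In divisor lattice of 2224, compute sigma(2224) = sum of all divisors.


sigma(n) = sum of divisors.
Divisors of 2224: [1, 2, 4, 8, 16, 139, 278, 556, 1112, 2224]
Sum = 4340


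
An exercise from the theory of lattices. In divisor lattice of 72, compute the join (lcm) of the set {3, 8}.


In a divisor lattice, join = lcm (least common multiple).
Compute lcm iteratively: start with first element, then lcm(current, next).
Elements: [3, 8]
lcm(3,8) = 24
Final lcm = 24


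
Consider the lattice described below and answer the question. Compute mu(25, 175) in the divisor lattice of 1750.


In a divisor lattice, mu(a,b) = mu(b/a) where mu is the classical Mobius function.
b/a = 175/25 = 7
Prime factorization of 7: primes [7]
7 is squarefree with 1 prime factor(s), so mu(7) = (-1)^1 = -1


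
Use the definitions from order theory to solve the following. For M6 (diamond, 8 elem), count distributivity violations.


Distributive law: a ^ (b v c) = (a ^ b) v (a ^ c).
Check all 8^3 = 512 ordered triples (a,b,c).
  e.g. a=a1, b=a2, c=a3: lhs=a1 != rhs=0
  e.g. a=a1, b=a2, c=a4: lhs=a1 != rhs=0
Total violating triples: 120


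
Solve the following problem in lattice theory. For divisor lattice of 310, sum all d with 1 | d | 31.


Interval [1,31] in divisors of 310: [1, 31]
Sum = 32


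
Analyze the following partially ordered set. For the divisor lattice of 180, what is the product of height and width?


Height = length of longest chain minus 1; width = size of largest antichain.
A maximum chain: 1 | 5 | 15 | 45 | 90 | 180  (height 5).
A maximum antichain: {4, 6, 9, 10, 15}  (width 5).
Product = 5 * 5 = 25


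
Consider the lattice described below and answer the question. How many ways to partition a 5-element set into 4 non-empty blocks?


S(n,k) = k*S(n-1,k) + S(n-1,k-1).
S(4,4) = 1, S(4,3) = 6
S(5,4) = 4*1 + 6 = 4 + 6
S(5,4) = 10


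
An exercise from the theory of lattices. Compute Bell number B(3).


B(n) = number of set partitions of an n-element set.
B(n) satisfies the recurrence: B(n+1) = sum_k C(n,k)*B(k).
B(3) = 5


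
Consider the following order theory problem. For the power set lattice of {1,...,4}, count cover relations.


A cover relation a -< b holds when a < b with no c strictly between.
Cover relations:
  {} -< {1}
  {} -< {2}
  {} -< {3}
  {} -< {4}
  {1} -< {1,2}
  {1} -< {1,3}
  {1} -< {1,4}
  {2} -< {1,2}
  ...24 more
Total: 32


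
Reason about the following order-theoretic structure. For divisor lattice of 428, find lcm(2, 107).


In a divisor lattice, join = lcm (least common multiple).
Compute lcm iteratively: start with first element, then lcm(current, next).
Elements: [2, 107]
lcm(2,107) = 214
Final lcm = 214


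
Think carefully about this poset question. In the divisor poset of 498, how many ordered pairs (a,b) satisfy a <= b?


The order relation is {(a,b) : a <= b}, reflexive so it includes (a,a).
Examples: (1,1), (1,166), (1,2), (1,249), (1,3), ...
Total ordered pairs: 27


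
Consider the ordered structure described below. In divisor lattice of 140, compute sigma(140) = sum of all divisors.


sigma(n) = sum of divisors.
Divisors of 140: [1, 2, 4, 5, 7, 10, 14, 20, 28, 35, 70, 140]
Sum = 336


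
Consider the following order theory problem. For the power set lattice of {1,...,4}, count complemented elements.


An element a is complemented if some b has a meet b = bottom, a join b = top.
every subset A has complement S\A, so all elements are complemented.
Complemented elements: {}, {1}, {2}, {3}, {4}, {1,2}, ... (10 more)
Count: 16


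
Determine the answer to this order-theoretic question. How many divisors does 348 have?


Divisors of 348: [1, 2, 3, 4, 6, 12, 29, 58, 87, 116, 174, 348]
Count: 12


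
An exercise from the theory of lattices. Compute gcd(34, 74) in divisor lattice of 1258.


In a divisor lattice, meet = gcd (greatest common divisor).
By Euclidean algorithm or factoring: gcd(34,74) = 2


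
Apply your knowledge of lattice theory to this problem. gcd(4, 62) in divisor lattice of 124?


Meet=gcd.
gcd(4,62)=2


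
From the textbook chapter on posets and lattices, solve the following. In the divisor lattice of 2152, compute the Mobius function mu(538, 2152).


In a divisor lattice, mu(a,b) = mu(b/a) where mu is the classical Mobius function.
b/a = 2152/538 = 4
Prime factorization of 4: primes [2]
4 is not squarefree, so mu(4) = 0


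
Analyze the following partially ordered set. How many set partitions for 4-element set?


B(n) = number of set partitions of an n-element set.
B(n) satisfies the recurrence: B(n+1) = sum_k C(n,k)*B(k).
B(4) = 15


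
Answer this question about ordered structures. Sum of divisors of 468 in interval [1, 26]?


Interval [1,26] in divisors of 468: [1, 2, 13, 26]
Sum = 42


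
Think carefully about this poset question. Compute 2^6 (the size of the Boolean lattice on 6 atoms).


Power set = 2^n.
2^6 = 64


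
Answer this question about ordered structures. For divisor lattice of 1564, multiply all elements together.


Divisors of 1564: [1, 2, 4, 17, 23, 34, 46, 68, 92, 391, 782, 1564]
Product = n^(d(n)/2) = 1564^(12/2)
Product = 14635935683435892736


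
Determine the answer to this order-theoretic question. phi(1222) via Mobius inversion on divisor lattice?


phi(n) = n * prod_{p|n} (1 - 1/p).
Prime divisors of 1222: [2, 13, 47]
phi(1222) = 1222 * (1 - 1/2) * (1 - 1/13) * (1 - 1/47)
phi(1222) = 552


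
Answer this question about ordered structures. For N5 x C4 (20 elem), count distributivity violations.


Distributive law: a ^ (b v c) = (a ^ b) v (a ^ c).
Check all 20^3 = 8000 ordered triples (a,b,c).
  e.g. a=(b,0), b=(a,0), c=(c,0): lhs=(b,0) != rhs=(a,0)
  e.g. a=(b,0), b=(a,0), c=(c,1): lhs=(b,0) != rhs=(a,0)
Total violating triples: 128


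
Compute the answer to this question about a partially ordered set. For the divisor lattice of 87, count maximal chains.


A maximal chain goes from the minimum element to a maximal element via cover relations.
Counting all min-to-max paths in the cover graph.
Total maximal chains: 2


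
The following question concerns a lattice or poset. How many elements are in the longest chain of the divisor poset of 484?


A chain is a totally ordered subset; we count the number of elements in a maximum chain.
Compute, for each element x, the size of the longest chain ending at x:
  1: 1
  2: 2
  11: 2
  4: 3
  121: 3
  22: 3
  ...
A maximum chain: 1 < 2 < 4 < 44 < 484
Number of elements in the longest chain: 5


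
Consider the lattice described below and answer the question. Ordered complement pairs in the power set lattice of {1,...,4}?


Complement pair (a,b): a meet b = bottom, a join b = top.
Here: A intersect B = {} and A union B = {1,...,4}.
Pairs found: ({},{1,2,3,4}), ({1},{2,3,4}), ({2},{1,3,4}), ({3},{1,2,4}), ... (12 more)
Total ordered pairs: 16


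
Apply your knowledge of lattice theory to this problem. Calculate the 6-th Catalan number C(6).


C(n) = C(2n, n) / (n+1).
C(12, 6) = 924
C(6) = 924 / 7 = 132


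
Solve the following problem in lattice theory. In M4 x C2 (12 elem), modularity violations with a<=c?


Modular law: if a <= c then a v (b ^ c) = (a v b) ^ c.
Check all triples (a,b,c) with a <= c among 12 elements.
This lattice is modular (diamonds M_m and their chain-products are modular).
Total violating triples: 0


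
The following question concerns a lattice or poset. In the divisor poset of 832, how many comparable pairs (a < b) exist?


A comparable pair {a,b} has a < b or b < a in the order.
Count unordered pairs where one element is strictly below the other.
Examples: {1,2}, {1,4}, {1,8}, {1,13}, ...
Total comparable pairs: 70


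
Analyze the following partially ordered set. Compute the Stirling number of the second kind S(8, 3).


S(n,k) = k*S(n-1,k) + S(n-1,k-1).
S(7,3) = 301, S(7,2) = 63
S(8,3) = 3*301 + 63 = 903 + 63
S(8,3) = 966


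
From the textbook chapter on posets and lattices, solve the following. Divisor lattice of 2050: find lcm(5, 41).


In a divisor lattice, join = lcm (least common multiple).
gcd(5,41) = 1
lcm(5,41) = 5*41/gcd = 205/1 = 205


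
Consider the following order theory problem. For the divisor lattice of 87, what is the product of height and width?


Height = length of longest chain minus 1; width = size of largest antichain.
A maximum chain: 1 | 29 | 87  (height 2).
A maximum antichain: {3, 29}  (width 2).
Product = 2 * 2 = 4


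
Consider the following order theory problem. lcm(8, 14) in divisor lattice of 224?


Join=lcm.
gcd(8,14)=2
lcm=56


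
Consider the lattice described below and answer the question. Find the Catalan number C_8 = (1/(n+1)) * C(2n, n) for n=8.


C(n) = C(2n, n) / (n+1).
C(16, 8) = 12870
C(8) = 12870 / 9 = 1430


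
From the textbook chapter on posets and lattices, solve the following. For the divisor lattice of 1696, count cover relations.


A cover relation a -< b holds when a < b with no c strictly between.
Cover relations:
  1 -< 2
  1 -< 53
  2 -< 4
  2 -< 106
  4 -< 8
  4 -< 212
  8 -< 16
  8 -< 424
  ...8 more
Total: 16


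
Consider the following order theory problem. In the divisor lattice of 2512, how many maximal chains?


A maximal chain goes from the minimum element to a maximal element via cover relations.
Counting all min-to-max paths in the cover graph.
Total maximal chains: 5


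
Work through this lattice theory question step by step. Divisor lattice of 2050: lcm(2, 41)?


Join=lcm.
gcd(2,41)=1
lcm=82


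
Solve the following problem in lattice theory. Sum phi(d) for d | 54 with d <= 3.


Divisors of 54 up to 3: [1, 2, 3]
phi values: [1, 1, 2]
Sum = 4


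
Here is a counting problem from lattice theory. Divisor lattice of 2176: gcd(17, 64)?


Meet=gcd.
gcd(17,64)=1


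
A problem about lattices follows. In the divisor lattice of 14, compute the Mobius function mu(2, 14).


In a divisor lattice, mu(a,b) = mu(b/a) where mu is the classical Mobius function.
b/a = 14/2 = 7
Prime factorization of 7: primes [7]
7 is squarefree with 1 prime factor(s), so mu(7) = (-1)^1 = -1


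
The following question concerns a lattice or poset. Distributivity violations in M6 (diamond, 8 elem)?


Distributive law: a ^ (b v c) = (a ^ b) v (a ^ c).
Check all 8^3 = 512 ordered triples (a,b,c).
  e.g. a=a1, b=a2, c=a3: lhs=a1 != rhs=0
  e.g. a=a1, b=a2, c=a4: lhs=a1 != rhs=0
Total violating triples: 120


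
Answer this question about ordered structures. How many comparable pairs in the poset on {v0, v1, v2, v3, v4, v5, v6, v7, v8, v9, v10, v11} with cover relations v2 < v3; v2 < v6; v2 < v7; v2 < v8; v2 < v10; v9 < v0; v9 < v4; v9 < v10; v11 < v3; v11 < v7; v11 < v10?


A comparable pair {a,b} has a < b or b < a in the order.
Count unordered pairs where one element is strictly below the other.
Examples: {v0,v9}, {v2,v3}, {v2,v6}, {v2,v7}, ...
Total comparable pairs: 11


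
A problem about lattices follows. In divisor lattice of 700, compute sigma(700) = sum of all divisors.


sigma(n) = sum of divisors.
Divisors of 700: [1, 2, 4, 5, 7, 10, 14, 20, 25, 28, 35, 50, 70, 100, 140, 175, 350, 700]
Sum = 1736


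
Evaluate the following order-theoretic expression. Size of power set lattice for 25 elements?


Power set = 2^n.
2^25 = 33554432


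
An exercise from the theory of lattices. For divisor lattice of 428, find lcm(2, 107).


In a divisor lattice, join = lcm (least common multiple).
Compute lcm iteratively: start with first element, then lcm(current, next).
Elements: [2, 107]
lcm(2,107) = 214
Final lcm = 214


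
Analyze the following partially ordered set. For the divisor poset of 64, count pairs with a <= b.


The order relation is {(a,b) : a <= b}, reflexive so it includes (a,a).
Examples: (1,1), (1,16), (1,2), (1,32), (1,4), ...
Total ordered pairs: 28


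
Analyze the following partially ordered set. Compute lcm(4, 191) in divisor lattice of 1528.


In a divisor lattice, join = lcm (least common multiple).
gcd(4,191) = 1
lcm(4,191) = 4*191/gcd = 764/1 = 764


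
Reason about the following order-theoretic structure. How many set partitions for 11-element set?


B(n) = number of set partitions of an n-element set.
B(n) satisfies the recurrence: B(n+1) = sum_k C(n,k)*B(k).
B(11) = 678570


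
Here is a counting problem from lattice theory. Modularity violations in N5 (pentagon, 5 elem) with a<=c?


Modular law: if a <= c then a v (b ^ c) = (a v b) ^ c.
Check all triples (a,b,c) with a <= c among 5 elements.
  e.g. a=a, b=c, c=b: lhs=a != rhs=b
Total violating triples: 1


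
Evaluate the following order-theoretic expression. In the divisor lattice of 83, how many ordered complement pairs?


Complement pair (a,b): a meet b = bottom, a join b = top.
Here: gcd(a,b)=1 and lcm(a,b)=83, i.e. a*b=83 with a,b coprime.
Pairs found: (1,83), (83,1)
Total ordered pairs: 2


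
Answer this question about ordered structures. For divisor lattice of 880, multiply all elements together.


Divisors of 880: [1, 2, 4, 5, 8, 10, 11, 16, 20, 22, 40, 44, 55, 80, 88, 110, 176, 220, 440, 880]
Product = n^(d(n)/2) = 880^(20/2)
Product = 278500976009402122240000000000


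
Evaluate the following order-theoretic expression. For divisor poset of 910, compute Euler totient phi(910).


phi(n) = n * prod_{p|n} (1 - 1/p).
Prime divisors of 910: [2, 5, 7, 13]
phi(910) = 910 * (1 - 1/2) * (1 - 1/5) * (1 - 1/7) * (1 - 1/13)
phi(910) = 288


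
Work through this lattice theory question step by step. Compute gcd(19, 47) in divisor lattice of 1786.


In a divisor lattice, meet = gcd (greatest common divisor).
By Euclidean algorithm or factoring: gcd(19,47) = 1


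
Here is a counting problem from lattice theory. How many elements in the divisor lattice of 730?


Divisors of 730: [1, 2, 5, 10, 73, 146, 365, 730]
Count: 8


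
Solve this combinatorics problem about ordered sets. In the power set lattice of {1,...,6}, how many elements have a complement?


An element a is complemented if some b has a meet b = bottom, a join b = top.
every subset A has complement S\A, so all elements are complemented.
Complemented elements: {}, {1}, {2}, {3}, {4}, {5}, ... (58 more)
Count: 64


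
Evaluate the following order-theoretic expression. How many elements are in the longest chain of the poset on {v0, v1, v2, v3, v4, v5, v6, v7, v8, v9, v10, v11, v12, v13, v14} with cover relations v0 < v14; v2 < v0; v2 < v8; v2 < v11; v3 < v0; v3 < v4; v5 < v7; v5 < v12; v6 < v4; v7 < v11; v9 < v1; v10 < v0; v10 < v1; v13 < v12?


A chain is a totally ordered subset; we count the number of elements in a maximum chain.
Compute, for each element x, the size of the longest chain ending at x:
  v2: 1
  v3: 1
  v5: 1
  v6: 1
  v9: 1
  v10: 1
  ...
A maximum chain: v5 < v7 < v11
Number of elements in the longest chain: 3


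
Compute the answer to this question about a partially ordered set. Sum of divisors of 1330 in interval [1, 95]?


Interval [1,95] in divisors of 1330: [1, 5, 19, 95]
Sum = 120


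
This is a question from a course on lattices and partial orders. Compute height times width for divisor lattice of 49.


Height = length of longest chain minus 1; width = size of largest antichain.
A maximum chain: 1 | 7 | 49  (height 2).
A maximum antichain: {1}  (width 1).
Product = 2 * 1 = 2


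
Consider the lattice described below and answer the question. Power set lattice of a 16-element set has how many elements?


Power set = 2^n.
2^16 = 65536


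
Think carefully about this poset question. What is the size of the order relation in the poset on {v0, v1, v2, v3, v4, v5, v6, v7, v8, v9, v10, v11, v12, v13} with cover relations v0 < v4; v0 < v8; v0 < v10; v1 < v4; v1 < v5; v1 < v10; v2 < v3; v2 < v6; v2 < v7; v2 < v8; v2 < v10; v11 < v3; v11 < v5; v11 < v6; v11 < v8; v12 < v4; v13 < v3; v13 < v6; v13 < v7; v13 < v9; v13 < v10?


The order relation is {(a,b) : a <= b}, reflexive so it includes (a,a).
Examples: (v0,v0), (v0,v10), (v0,v4), (v0,v8), (v1,v1), ...
Total ordered pairs: 35


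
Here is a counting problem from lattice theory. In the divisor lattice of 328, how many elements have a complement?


An element a is complemented if some b has a meet b = bottom, a join b = top.
a is complemented iff gcd(a, n/a)=1, i.e. a is a unitary divisor of 328.
Complemented elements: 1, 8, 41, 328
Count: 4


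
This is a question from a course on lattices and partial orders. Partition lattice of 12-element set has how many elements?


B(n) = number of set partitions of an n-element set.
B(n) satisfies the recurrence: B(n+1) = sum_k C(n,k)*B(k).
B(12) = 4213597


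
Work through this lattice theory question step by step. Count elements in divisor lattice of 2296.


Divisors of 2296: [1, 2, 4, 7, 8, 14, 28, 41, 56, 82, 164, 287, 328, 574, 1148, 2296]
Count: 16


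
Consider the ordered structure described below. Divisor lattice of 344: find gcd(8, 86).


In a divisor lattice, meet = gcd (greatest common divisor).
By Euclidean algorithm or factoring: gcd(8,86) = 2


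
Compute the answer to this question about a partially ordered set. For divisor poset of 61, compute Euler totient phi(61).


phi(n) = n * prod_{p|n} (1 - 1/p).
Prime divisors of 61: [61]
phi(61) = 61 * (1 - 1/61)
phi(61) = 60


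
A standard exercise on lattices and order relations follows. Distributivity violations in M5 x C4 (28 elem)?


Distributive law: a ^ (b v c) = (a ^ b) v (a ^ c).
Check all 28^3 = 21952 ordered triples (a,b,c).
  e.g. a=(a1,0), b=(a2,0), c=(a3,0): lhs=(a1,0) != rhs=(0,0)
  e.g. a=(a1,0), b=(a2,0), c=(a3,1): lhs=(a1,0) != rhs=(0,0)
Total violating triples: 3840


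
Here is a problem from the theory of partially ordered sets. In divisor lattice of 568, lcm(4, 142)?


Join=lcm.
gcd(4,142)=2
lcm=284


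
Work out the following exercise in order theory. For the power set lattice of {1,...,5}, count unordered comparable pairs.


A comparable pair {a,b} has a < b or b < a in the order.
Count unordered pairs where one element is strictly below the other.
Examples: {{},{1}}, {{},{2}}, {{},{3}}, {{},{4}}, ...
Total comparable pairs: 211


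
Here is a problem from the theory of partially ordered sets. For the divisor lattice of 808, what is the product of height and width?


Height = length of longest chain minus 1; width = size of largest antichain.
A maximum chain: 1 | 101 | 202 | 404 | 808  (height 4).
A maximum antichain: {2, 101}  (width 2).
Product = 4 * 2 = 8


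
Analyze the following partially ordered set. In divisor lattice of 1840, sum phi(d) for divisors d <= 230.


Divisors of 1840 up to 230: [1, 2, 4, 5, 8, 10, 16, 20, 23, 40, 46, 80, 92, 115, 184, 230]
phi values: [1, 1, 2, 4, 4, 4, 8, 8, 22, 16, 22, 32, 44, 88, 88, 88]
Sum = 432


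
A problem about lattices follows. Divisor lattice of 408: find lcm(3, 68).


In a divisor lattice, join = lcm (least common multiple).
gcd(3,68) = 1
lcm(3,68) = 3*68/gcd = 204/1 = 204


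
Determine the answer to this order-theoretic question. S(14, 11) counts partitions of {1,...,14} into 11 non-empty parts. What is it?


S(n,k) = k*S(n-1,k) + S(n-1,k-1).
S(13,11) = 2431, S(13,10) = 39325
S(14,11) = 11*2431 + 39325 = 26741 + 39325
S(14,11) = 66066


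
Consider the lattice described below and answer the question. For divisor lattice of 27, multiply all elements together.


Divisors of 27: [1, 3, 9, 27]
Product = n^(d(n)/2) = 27^(4/2)
Product = 729


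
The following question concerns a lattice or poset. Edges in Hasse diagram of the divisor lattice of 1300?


A cover relation a -< b holds when a < b with no c strictly between.
Cover relations:
  1 -< 2
  1 -< 5
  1 -< 13
  2 -< 4
  2 -< 10
  2 -< 26
  4 -< 20
  4 -< 52
  ...25 more
Total: 33


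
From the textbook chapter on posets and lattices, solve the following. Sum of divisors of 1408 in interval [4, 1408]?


Interval [4,1408] in divisors of 1408: [4, 8, 16, 32, 44, 64, 88, 128, 176, 352, 704, 1408]
Sum = 3024


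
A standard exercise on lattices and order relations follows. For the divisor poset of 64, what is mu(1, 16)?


In a divisor lattice, mu(a,b) = mu(b/a) where mu is the classical Mobius function.
b/a = 16/1 = 16
Prime factorization of 16: primes [2]
16 is not squarefree, so mu(16) = 0


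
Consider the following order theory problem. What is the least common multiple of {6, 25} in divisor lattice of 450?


In a divisor lattice, join = lcm (least common multiple).
Compute lcm iteratively: start with first element, then lcm(current, next).
Elements: [6, 25]
lcm(6,25) = 150
Final lcm = 150


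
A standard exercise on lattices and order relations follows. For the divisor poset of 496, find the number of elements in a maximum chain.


A chain is a totally ordered subset; we count the number of elements in a maximum chain.
Compute, for each element x, the size of the longest chain ending at x:
  1: 1
  2: 2
  31: 2
  4: 3
  8: 4
  62: 3
  ...
A maximum chain: 1 < 2 < 4 < 8 < 16 < 496
Number of elements in the longest chain: 6


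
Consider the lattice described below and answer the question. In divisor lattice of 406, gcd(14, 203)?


Meet=gcd.
gcd(14,203)=7


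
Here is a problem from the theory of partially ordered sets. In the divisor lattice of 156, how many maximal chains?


A maximal chain goes from the minimum element to a maximal element via cover relations.
Counting all min-to-max paths in the cover graph.
Total maximal chains: 12


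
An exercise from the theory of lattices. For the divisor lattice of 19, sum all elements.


sigma(n) = sum of divisors.
Divisors of 19: [1, 19]
Sum = 20


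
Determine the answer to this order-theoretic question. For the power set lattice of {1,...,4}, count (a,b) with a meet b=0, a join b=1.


Complement pair (a,b): a meet b = bottom, a join b = top.
Here: A intersect B = {} and A union B = {1,...,4}.
Pairs found: ({},{1,2,3,4}), ({1},{2,3,4}), ({2},{1,3,4}), ({3},{1,2,4}), ... (12 more)
Total ordered pairs: 16


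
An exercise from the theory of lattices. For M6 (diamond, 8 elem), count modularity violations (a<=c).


Modular law: if a <= c then a v (b ^ c) = (a v b) ^ c.
Check all triples (a,b,c) with a <= c among 8 elements.
This lattice is modular (diamonds M_m and their chain-products are modular).
Total violating triples: 0


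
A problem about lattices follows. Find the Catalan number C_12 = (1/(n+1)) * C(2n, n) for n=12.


C(n) = C(2n, n) / (n+1).
C(24, 12) = 2704156
C(12) = 2704156 / 13 = 208012


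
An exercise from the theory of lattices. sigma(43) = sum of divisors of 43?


sigma(n) = sum of divisors.
Divisors of 43: [1, 43]
Sum = 44


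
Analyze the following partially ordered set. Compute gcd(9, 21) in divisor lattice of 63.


In a divisor lattice, meet = gcd (greatest common divisor).
By Euclidean algorithm or factoring: gcd(9,21) = 3


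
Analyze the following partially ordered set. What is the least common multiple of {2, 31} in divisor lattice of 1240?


In a divisor lattice, join = lcm (least common multiple).
Compute lcm iteratively: start with first element, then lcm(current, next).
Elements: [2, 31]
lcm(2,31) = 62
Final lcm = 62


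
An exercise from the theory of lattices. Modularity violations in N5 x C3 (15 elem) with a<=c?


Modular law: if a <= c then a v (b ^ c) = (a v b) ^ c.
Check all triples (a,b,c) with a <= c among 15 elements.
  e.g. a=(a,0), b=(c,0), c=(b,0): lhs=(a,0) != rhs=(b,0)
  e.g. a=(a,0), b=(c,1), c=(b,0): lhs=(a,0) != rhs=(b,0)
Total violating triples: 18


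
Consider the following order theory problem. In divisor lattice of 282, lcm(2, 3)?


Join=lcm.
gcd(2,3)=1
lcm=6


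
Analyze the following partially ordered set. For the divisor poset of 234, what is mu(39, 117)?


In a divisor lattice, mu(a,b) = mu(b/a) where mu is the classical Mobius function.
b/a = 117/39 = 3
Prime factorization of 3: primes [3]
3 is squarefree with 1 prime factor(s), so mu(3) = (-1)^1 = -1


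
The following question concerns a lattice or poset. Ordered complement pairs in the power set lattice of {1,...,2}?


Complement pair (a,b): a meet b = bottom, a join b = top.
Here: A intersect B = {} and A union B = {1,...,2}.
Pairs found: ({},{1,2}), ({1},{2}), ({2},{1}), ({1,2},{})
Total ordered pairs: 4


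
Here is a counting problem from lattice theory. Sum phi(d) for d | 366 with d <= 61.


Divisors of 366 up to 61: [1, 2, 3, 6, 61]
phi values: [1, 1, 2, 2, 60]
Sum = 66


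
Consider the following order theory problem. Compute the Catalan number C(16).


C(n) = C(2n, n) / (n+1).
C(32, 16) = 601080390
C(16) = 601080390 / 17 = 35357670


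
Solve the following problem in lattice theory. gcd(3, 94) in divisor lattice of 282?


Meet=gcd.
gcd(3,94)=1


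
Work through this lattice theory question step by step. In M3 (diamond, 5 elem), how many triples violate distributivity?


Distributive law: a ^ (b v c) = (a ^ b) v (a ^ c).
Check all 5^3 = 125 ordered triples (a,b,c).
  e.g. a=a1, b=a2, c=a3: lhs=a1 != rhs=0
  e.g. a=a1, b=a3, c=a2: lhs=a1 != rhs=0
Total violating triples: 6


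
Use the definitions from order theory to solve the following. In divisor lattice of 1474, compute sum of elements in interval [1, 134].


Interval [1,134] in divisors of 1474: [1, 2, 67, 134]
Sum = 204


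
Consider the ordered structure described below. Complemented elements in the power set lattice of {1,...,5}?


An element a is complemented if some b has a meet b = bottom, a join b = top.
every subset A has complement S\A, so all elements are complemented.
Complemented elements: {}, {1}, {2}, {3}, {4}, {5}, ... (26 more)
Count: 32


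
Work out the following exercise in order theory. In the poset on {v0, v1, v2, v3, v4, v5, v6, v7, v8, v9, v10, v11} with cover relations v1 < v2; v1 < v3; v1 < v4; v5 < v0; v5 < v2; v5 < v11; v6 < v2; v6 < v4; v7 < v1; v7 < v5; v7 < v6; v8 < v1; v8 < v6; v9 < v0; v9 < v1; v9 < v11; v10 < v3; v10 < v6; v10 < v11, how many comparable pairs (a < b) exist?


A comparable pair {a,b} has a < b or b < a in the order.
Count unordered pairs where one element is strictly below the other.
Examples: {v0,v5}, {v0,v7}, {v0,v9}, {v1,v2}, ...
Total comparable pairs: 32


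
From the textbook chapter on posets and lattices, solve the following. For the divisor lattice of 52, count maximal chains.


A maximal chain goes from the minimum element to a maximal element via cover relations.
Counting all min-to-max paths in the cover graph.
Total maximal chains: 3


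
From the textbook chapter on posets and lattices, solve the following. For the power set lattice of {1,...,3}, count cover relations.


A cover relation a -< b holds when a < b with no c strictly between.
Cover relations:
  {} -< {1}
  {} -< {2}
  {} -< {3}
  {1} -< {1,2}
  {1} -< {1,3}
  {2} -< {1,2}
  {2} -< {2,3}
  {3} -< {1,3}
  ...4 more
Total: 12


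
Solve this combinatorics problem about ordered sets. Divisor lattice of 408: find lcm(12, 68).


In a divisor lattice, join = lcm (least common multiple).
gcd(12,68) = 4
lcm(12,68) = 12*68/gcd = 816/4 = 204


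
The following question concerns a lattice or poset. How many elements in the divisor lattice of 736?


Divisors of 736: [1, 2, 4, 8, 16, 23, 32, 46, 92, 184, 368, 736]
Count: 12


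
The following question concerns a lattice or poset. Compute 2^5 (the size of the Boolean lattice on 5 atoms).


Power set = 2^n.
2^5 = 32


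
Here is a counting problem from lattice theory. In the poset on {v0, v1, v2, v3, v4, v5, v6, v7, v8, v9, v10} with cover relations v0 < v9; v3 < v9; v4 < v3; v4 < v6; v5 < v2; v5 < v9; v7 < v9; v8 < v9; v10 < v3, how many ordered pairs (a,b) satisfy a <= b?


The order relation is {(a,b) : a <= b}, reflexive so it includes (a,a).
Examples: (v0,v0), (v0,v9), (v1,v1), (v10,v10), (v10,v3), ...
Total ordered pairs: 22


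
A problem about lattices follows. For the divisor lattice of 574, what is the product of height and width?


Height = length of longest chain minus 1; width = size of largest antichain.
A maximum chain: 1 | 41 | 287 | 574  (height 3).
A maximum antichain: {2, 7, 41}  (width 3).
Product = 3 * 3 = 9


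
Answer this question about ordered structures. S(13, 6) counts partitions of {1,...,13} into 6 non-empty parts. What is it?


S(n,k) = k*S(n-1,k) + S(n-1,k-1).
S(12,6) = 1323652, S(12,5) = 1379400
S(13,6) = 6*1323652 + 1379400 = 7941912 + 1379400
S(13,6) = 9321312


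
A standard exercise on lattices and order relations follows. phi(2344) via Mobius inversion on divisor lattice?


phi(n) = n * prod_{p|n} (1 - 1/p).
Prime divisors of 2344: [2, 293]
phi(2344) = 2344 * (1 - 1/2) * (1 - 1/293)
phi(2344) = 1168


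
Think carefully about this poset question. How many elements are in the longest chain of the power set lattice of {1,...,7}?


A chain is a totally ordered subset; we count the number of elements in a maximum chain.
Compute, for each element x, the size of the longest chain ending at x:
  {}: 1
  {1}: 2
  {2}: 2
  {3}: 2
  {4}: 2
  {5}: 2
  ...
A maximum chain: {} < {1} < {1,2} < {1,2,3} < {1,2,3,4} < {1,2,3,4,5} < {1,2,3,4,5,6} < {1,2,3,4,5,6,7}
Number of elements in the longest chain: 8


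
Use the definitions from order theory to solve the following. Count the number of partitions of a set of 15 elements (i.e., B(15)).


B(n) = number of set partitions of an n-element set.
B(n) satisfies the recurrence: B(n+1) = sum_k C(n,k)*B(k).
B(15) = 1382958545


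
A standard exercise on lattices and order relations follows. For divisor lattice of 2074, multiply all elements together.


Divisors of 2074: [1, 2, 17, 34, 61, 122, 1037, 2074]
Product = n^(d(n)/2) = 2074^(8/2)
Product = 18502695778576


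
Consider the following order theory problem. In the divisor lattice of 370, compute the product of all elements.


Divisors of 370: [1, 2, 5, 10, 37, 74, 185, 370]
Product = n^(d(n)/2) = 370^(8/2)
Product = 18741610000


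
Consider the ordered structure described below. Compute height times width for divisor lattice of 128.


Height = length of longest chain minus 1; width = size of largest antichain.
A maximum chain: 1 | 2 | 4 | 8 | 16 | 32 | 64 | 128  (height 7).
A maximum antichain: {1}  (width 1).
Product = 7 * 1 = 7


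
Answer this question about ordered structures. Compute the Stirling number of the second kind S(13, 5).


S(n,k) = k*S(n-1,k) + S(n-1,k-1).
S(12,5) = 1379400, S(12,4) = 611501
S(13,5) = 5*1379400 + 611501 = 6897000 + 611501
S(13,5) = 7508501


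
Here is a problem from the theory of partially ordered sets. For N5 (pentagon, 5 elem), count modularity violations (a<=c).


Modular law: if a <= c then a v (b ^ c) = (a v b) ^ c.
Check all triples (a,b,c) with a <= c among 5 elements.
  e.g. a=a, b=c, c=b: lhs=a != rhs=b
Total violating triples: 1


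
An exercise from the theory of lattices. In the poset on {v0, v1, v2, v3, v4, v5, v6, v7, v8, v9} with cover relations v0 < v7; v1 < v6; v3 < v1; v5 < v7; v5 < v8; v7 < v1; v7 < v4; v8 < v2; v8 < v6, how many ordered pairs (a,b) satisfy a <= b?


The order relation is {(a,b) : a <= b}, reflexive so it includes (a,a).
Examples: (v0,v0), (v0,v1), (v0,v4), (v0,v6), (v0,v7), ...
Total ordered pairs: 28


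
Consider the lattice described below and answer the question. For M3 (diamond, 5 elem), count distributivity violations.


Distributive law: a ^ (b v c) = (a ^ b) v (a ^ c).
Check all 5^3 = 125 ordered triples (a,b,c).
  e.g. a=a1, b=a2, c=a3: lhs=a1 != rhs=0
  e.g. a=a1, b=a3, c=a2: lhs=a1 != rhs=0
Total violating triples: 6


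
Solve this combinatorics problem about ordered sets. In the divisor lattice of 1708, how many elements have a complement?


An element a is complemented if some b has a meet b = bottom, a join b = top.
a is complemented iff gcd(a, n/a)=1, i.e. a is a unitary divisor of 1708.
Complemented elements: 1, 4, 7, 28, 61, 244, ... (2 more)
Count: 8


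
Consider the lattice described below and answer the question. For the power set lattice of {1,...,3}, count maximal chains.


A maximal chain goes from the minimum element to a maximal element via cover relations.
Counting all min-to-max paths in the cover graph.
Total maximal chains: 6


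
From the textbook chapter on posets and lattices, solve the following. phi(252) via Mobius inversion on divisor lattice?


phi(n) = n * prod_{p|n} (1 - 1/p).
Prime divisors of 252: [2, 3, 7]
phi(252) = 252 * (1 - 1/2) * (1 - 1/3) * (1 - 1/7)
phi(252) = 72


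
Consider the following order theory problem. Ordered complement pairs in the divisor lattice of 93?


Complement pair (a,b): a meet b = bottom, a join b = top.
Here: gcd(a,b)=1 and lcm(a,b)=93, i.e. a*b=93 with a,b coprime.
Pairs found: (1,93), (3,31), (31,3), (93,1)
Total ordered pairs: 4


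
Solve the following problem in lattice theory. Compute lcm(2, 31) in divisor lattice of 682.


In a divisor lattice, join = lcm (least common multiple).
gcd(2,31) = 1
lcm(2,31) = 2*31/gcd = 62/1 = 62


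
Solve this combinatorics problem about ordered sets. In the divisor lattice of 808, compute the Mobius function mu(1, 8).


In a divisor lattice, mu(a,b) = mu(b/a) where mu is the classical Mobius function.
b/a = 8/1 = 8
Prime factorization of 8: primes [2]
8 is not squarefree, so mu(8) = 0


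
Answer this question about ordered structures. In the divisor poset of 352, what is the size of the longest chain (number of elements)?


A chain is a totally ordered subset; we count the number of elements in a maximum chain.
Compute, for each element x, the size of the longest chain ending at x:
  1: 1
  2: 2
  11: 2
  4: 3
  8: 4
  22: 3
  ...
A maximum chain: 1 < 2 < 4 < 8 < 16 < 32 < 352
Number of elements in the longest chain: 7


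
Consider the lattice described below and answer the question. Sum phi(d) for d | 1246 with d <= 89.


Divisors of 1246 up to 89: [1, 2, 7, 14, 89]
phi values: [1, 1, 6, 6, 88]
Sum = 102


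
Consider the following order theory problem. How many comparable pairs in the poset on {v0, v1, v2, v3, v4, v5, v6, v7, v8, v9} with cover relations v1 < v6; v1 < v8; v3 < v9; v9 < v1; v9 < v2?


A comparable pair {a,b} has a < b or b < a in the order.
Count unordered pairs where one element is strictly below the other.
Examples: {v1,v3}, {v1,v6}, {v1,v8}, {v1,v9}, ...
Total comparable pairs: 11


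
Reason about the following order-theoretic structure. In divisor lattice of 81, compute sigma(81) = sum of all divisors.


sigma(n) = sum of divisors.
Divisors of 81: [1, 3, 9, 27, 81]
Sum = 121


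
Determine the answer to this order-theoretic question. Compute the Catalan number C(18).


C(n) = C(2n, n) / (n+1).
C(36, 18) = 9075135300
C(18) = 9075135300 / 19 = 477638700


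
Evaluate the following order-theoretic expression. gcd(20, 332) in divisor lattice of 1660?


Meet=gcd.
gcd(20,332)=4


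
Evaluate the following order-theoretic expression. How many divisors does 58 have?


Divisors of 58: [1, 2, 29, 58]
Count: 4


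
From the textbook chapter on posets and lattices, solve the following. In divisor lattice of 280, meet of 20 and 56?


In a divisor lattice, meet = gcd (greatest common divisor).
By Euclidean algorithm or factoring: gcd(20,56) = 4


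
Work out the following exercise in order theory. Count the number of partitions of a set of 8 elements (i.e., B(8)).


B(n) = number of set partitions of an n-element set.
B(n) satisfies the recurrence: B(n+1) = sum_k C(n,k)*B(k).
B(8) = 4140


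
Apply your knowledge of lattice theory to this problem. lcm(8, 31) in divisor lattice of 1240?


Join=lcm.
gcd(8,31)=1
lcm=248


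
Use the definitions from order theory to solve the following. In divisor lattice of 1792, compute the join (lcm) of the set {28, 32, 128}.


In a divisor lattice, join = lcm (least common multiple).
Compute lcm iteratively: start with first element, then lcm(current, next).
Elements: [28, 32, 128]
lcm(28,32) = 224
lcm(224,128) = 896
Final lcm = 896


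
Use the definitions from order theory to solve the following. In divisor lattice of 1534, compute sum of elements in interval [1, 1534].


Interval [1,1534] in divisors of 1534: [1, 2, 13, 26, 59, 118, 767, 1534]
Sum = 2520


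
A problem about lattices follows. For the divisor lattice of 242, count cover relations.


A cover relation a -< b holds when a < b with no c strictly between.
Cover relations:
  1 -< 2
  1 -< 11
  2 -< 22
  11 -< 22
  11 -< 121
  22 -< 242
  121 -< 242
Total: 7


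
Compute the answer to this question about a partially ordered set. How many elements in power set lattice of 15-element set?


Power set = 2^n.
2^15 = 32768


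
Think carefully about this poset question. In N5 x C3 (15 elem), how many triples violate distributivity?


Distributive law: a ^ (b v c) = (a ^ b) v (a ^ c).
Check all 15^3 = 3375 ordered triples (a,b,c).
  e.g. a=(b,0), b=(a,0), c=(c,0): lhs=(b,0) != rhs=(a,0)
  e.g. a=(b,0), b=(a,0), c=(c,1): lhs=(b,0) != rhs=(a,0)
Total violating triples: 54


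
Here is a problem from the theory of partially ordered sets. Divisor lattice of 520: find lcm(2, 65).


In a divisor lattice, join = lcm (least common multiple).
gcd(2,65) = 1
lcm(2,65) = 2*65/gcd = 130/1 = 130


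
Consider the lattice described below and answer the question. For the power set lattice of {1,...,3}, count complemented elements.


An element a is complemented if some b has a meet b = bottom, a join b = top.
every subset A has complement S\A, so all elements are complemented.
Complemented elements: {}, {1}, {2}, {3}, {1,2}, {1,3}, ... (2 more)
Count: 8


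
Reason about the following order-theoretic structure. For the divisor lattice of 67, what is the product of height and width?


Height = length of longest chain minus 1; width = size of largest antichain.
A maximum chain: 1 | 67  (height 1).
A maximum antichain: {1}  (width 1).
Product = 1 * 1 = 1


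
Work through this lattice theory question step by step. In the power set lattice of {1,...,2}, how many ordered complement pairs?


Complement pair (a,b): a meet b = bottom, a join b = top.
Here: A intersect B = {} and A union B = {1,...,2}.
Pairs found: ({},{1,2}), ({1},{2}), ({2},{1}), ({1,2},{})
Total ordered pairs: 4


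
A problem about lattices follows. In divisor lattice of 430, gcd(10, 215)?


Meet=gcd.
gcd(10,215)=5


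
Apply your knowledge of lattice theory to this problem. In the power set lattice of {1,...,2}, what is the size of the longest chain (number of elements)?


A chain is a totally ordered subset; we count the number of elements in a maximum chain.
Compute, for each element x, the size of the longest chain ending at x:
  {}: 1
  {1}: 2
  {2}: 2
  {1,2}: 3
A maximum chain: {} < {1} < {1,2}
Number of elements in the longest chain: 3
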